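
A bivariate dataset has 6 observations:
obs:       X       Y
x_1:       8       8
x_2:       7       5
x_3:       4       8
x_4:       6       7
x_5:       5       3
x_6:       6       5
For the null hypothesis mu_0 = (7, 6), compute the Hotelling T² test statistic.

Step 1 — sample mean vector:
  mean(X) = (8 + 7 + 4 + 6 + 5 + 6) / 6 = 36/6 = 6
  mean(Y) = (8 + 5 + 8 + 7 + 3 + 5) / 6 = 36/6 = 6
  x̄ = (6, 6),  deviation x̄ - mu_0 = (6, 6) - (7, 6) = (-1, 0).

Step 2 — sample covariance matrix, S[i,j] = (1/(n-1)) · Σ_k (x_{k,i} - mean_i) · (x_{k,j} - mean_j), divisor n-1 = 5:
  S[X,X] = ((2)·(2) + (1)·(1) + (-2)·(-2) + (0)·(0) + (-1)·(-1) + (0)·(0)) / 5 = 10/5 = 2
  S[X,Y] = ((2)·(2) + (1)·(-1) + (-2)·(2) + (0)·(1) + (-1)·(-3) + (0)·(-1)) / 5 = 2/5 = 0.4
  S[Y,Y] = ((2)·(2) + (-1)·(-1) + (2)·(2) + (1)·(1) + (-3)·(-3) + (-1)·(-1)) / 5 = 20/5 = 4
  S = [[2, 0.4],
 [0.4, 4]].

Step 3 — invert S. det(S) = 2·4 - (0.4)² = 7.84.
  S^{-1} = (1/det) · [[d, -b], [-b, a]] = [[0.5102, -0.051],
 [-0.051, 0.2551]].

Step 4 — quadratic form (x̄ - mu_0)^T · S^{-1} · (x̄ - mu_0):
  S^{-1} · (x̄ - mu_0) = (-0.5102, 0.051),
  (x̄ - mu_0)^T · [...] = (-1)·(-0.5102) + (0)·(0.051) = 0.5102.

Step 5 — scale by n: T² = 6 · 0.5102 = 3.0612.

T² ≈ 3.0612


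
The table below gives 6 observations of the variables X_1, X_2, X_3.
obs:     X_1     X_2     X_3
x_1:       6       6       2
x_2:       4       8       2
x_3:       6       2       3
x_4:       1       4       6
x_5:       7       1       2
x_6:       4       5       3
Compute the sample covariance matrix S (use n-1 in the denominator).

Step 1 — column means:
  mean(X_1) = (6 + 4 + 6 + 1 + 7 + 4) / 6 = 28/6 = 4.6667
  mean(X_2) = (6 + 8 + 2 + 4 + 1 + 5) / 6 = 26/6 = 4.3333
  mean(X_3) = (2 + 2 + 3 + 6 + 2 + 3) / 6 = 18/6 = 3

Step 2 — sample covariance S[i,j] = (1/(n-1)) · Σ_k (x_{k,i} - mean_i) · (x_{k,j} - mean_j), with n-1 = 5.
  S[X_1,X_1] = ((1.3333)·(1.3333) + (-0.6667)·(-0.6667) + (1.3333)·(1.3333) + (-3.6667)·(-3.6667) + (2.3333)·(2.3333) + (-0.6667)·(-0.6667)) / 5 = 23.3333/5 = 4.6667
  S[X_1,X_2] = ((1.3333)·(1.6667) + (-0.6667)·(3.6667) + (1.3333)·(-2.3333) + (-3.6667)·(-0.3333) + (2.3333)·(-3.3333) + (-0.6667)·(0.6667)) / 5 = -10.3333/5 = -2.0667
  S[X_1,X_3] = ((1.3333)·(-1) + (-0.6667)·(-1) + (1.3333)·(0) + (-3.6667)·(3) + (2.3333)·(-1) + (-0.6667)·(0)) / 5 = -14/5 = -2.8
  S[X_2,X_2] = ((1.6667)·(1.6667) + (3.6667)·(3.6667) + (-2.3333)·(-2.3333) + (-0.3333)·(-0.3333) + (-3.3333)·(-3.3333) + (0.6667)·(0.6667)) / 5 = 33.3333/5 = 6.6667
  S[X_2,X_3] = ((1.6667)·(-1) + (3.6667)·(-1) + (-2.3333)·(0) + (-0.3333)·(3) + (-3.3333)·(-1) + (0.6667)·(0)) / 5 = -3/5 = -0.6
  S[X_3,X_3] = ((-1)·(-1) + (-1)·(-1) + (0)·(0) + (3)·(3) + (-1)·(-1) + (0)·(0)) / 5 = 12/5 = 2.4

S is symmetric (S[j,i] = S[i,j]). Assembling:

S = [[4.6667, -2.0667, -2.8],
 [-2.0667, 6.6667, -0.6],
 [-2.8, -0.6, 2.4]]


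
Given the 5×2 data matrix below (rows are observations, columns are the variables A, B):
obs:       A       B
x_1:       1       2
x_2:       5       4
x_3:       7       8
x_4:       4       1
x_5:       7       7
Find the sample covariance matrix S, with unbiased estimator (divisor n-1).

Step 1 — column means:
  mean(A) = (1 + 5 + 7 + 4 + 7) / 5 = 24/5 = 4.8
  mean(B) = (2 + 4 + 8 + 1 + 7) / 5 = 22/5 = 4.4

Step 2 — sample covariance S[i,j] = (1/(n-1)) · Σ_k (x_{k,i} - mean_i) · (x_{k,j} - mean_j), with n-1 = 4.
  S[A,A] = ((-3.8)·(-3.8) + (0.2)·(0.2) + (2.2)·(2.2) + (-0.8)·(-0.8) + (2.2)·(2.2)) / 4 = 24.8/4 = 6.2
  S[A,B] = ((-3.8)·(-2.4) + (0.2)·(-0.4) + (2.2)·(3.6) + (-0.8)·(-3.4) + (2.2)·(2.6)) / 4 = 25.4/4 = 6.35
  S[B,B] = ((-2.4)·(-2.4) + (-0.4)·(-0.4) + (3.6)·(3.6) + (-3.4)·(-3.4) + (2.6)·(2.6)) / 4 = 37.2/4 = 9.3

S is symmetric (S[j,i] = S[i,j]). Assembling:

S = [[6.2, 6.35],
 [6.35, 9.3]]


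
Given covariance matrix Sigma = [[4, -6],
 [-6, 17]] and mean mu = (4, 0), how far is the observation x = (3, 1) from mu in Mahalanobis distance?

Step 1 — centre the observation: (x - mu) = (-1, 1).

Step 2 — invert Sigma. det(Sigma) = 4·17 - (-6)² = 32.
  Sigma^{-1} = (1/det) · [[d, -b], [-b, a]] = [[0.5312, 0.1875],
 [0.1875, 0.125]].

Step 3 — form the quadratic (x - mu)^T · Sigma^{-1} · (x - mu):
  Sigma^{-1} · (x - mu) = (-0.3438, -0.0625).
  (x - mu)^T · [Sigma^{-1} · (x - mu)] = (-1)·(-0.3438) + (1)·(-0.0625) = 0.2812.

Step 4 — take square root: d = √(0.2812) ≈ 0.5303.

d(x, mu) = √(0.2812) ≈ 0.5303


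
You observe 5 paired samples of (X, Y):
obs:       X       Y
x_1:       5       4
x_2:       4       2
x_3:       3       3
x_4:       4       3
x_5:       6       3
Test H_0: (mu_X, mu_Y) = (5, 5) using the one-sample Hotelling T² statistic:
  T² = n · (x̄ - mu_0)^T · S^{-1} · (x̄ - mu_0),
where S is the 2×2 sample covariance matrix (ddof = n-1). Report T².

Step 1 — sample mean vector:
  mean(X) = (5 + 4 + 3 + 4 + 6) / 5 = 22/5 = 4.4
  mean(Y) = (4 + 2 + 3 + 3 + 3) / 5 = 15/5 = 3
  x̄ = (4.4, 3),  deviation x̄ - mu_0 = (4.4, 3) - (5, 5) = (-0.6, -2).

Step 2 — sample covariance matrix, S[i,j] = (1/(n-1)) · Σ_k (x_{k,i} - mean_i) · (x_{k,j} - mean_j), divisor n-1 = 4:
  S[X,X] = ((0.6)·(0.6) + (-0.4)·(-0.4) + (-1.4)·(-1.4) + (-0.4)·(-0.4) + (1.6)·(1.6)) / 4 = 5.2/4 = 1.3
  S[X,Y] = ((0.6)·(1) + (-0.4)·(-1) + (-1.4)·(0) + (-0.4)·(0) + (1.6)·(0)) / 4 = 1/4 = 0.25
  S[Y,Y] = ((1)·(1) + (-1)·(-1) + (0)·(0) + (0)·(0) + (0)·(0)) / 4 = 2/4 = 0.5
  S = [[1.3, 0.25],
 [0.25, 0.5]].

Step 3 — invert S. det(S) = 1.3·0.5 - (0.25)² = 0.5875.
  S^{-1} = (1/det) · [[d, -b], [-b, a]] = [[0.8511, -0.4255],
 [-0.4255, 2.2128]].

Step 4 — quadratic form (x̄ - mu_0)^T · S^{-1} · (x̄ - mu_0):
  S^{-1} · (x̄ - mu_0) = (0.3404, -4.1702),
  (x̄ - mu_0)^T · [...] = (-0.6)·(0.3404) + (-2)·(-4.1702) = 8.1362.

Step 5 — scale by n: T² = 5 · 8.1362 = 40.6809.

T² ≈ 40.6809


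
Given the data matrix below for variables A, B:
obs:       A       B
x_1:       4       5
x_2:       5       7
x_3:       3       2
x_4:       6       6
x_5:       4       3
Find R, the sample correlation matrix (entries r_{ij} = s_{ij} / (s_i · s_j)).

Step 1 — column means:
  mean(A) = (4 + 5 + 3 + 6 + 4) / 5 = 22/5 = 4.4
  mean(B) = (5 + 7 + 2 + 6 + 3) / 5 = 23/5 = 4.6

Step 2 — sample variances and covariances s[i,j] = (1/(n-1)) · Σ_k (x_{k,i} - mean_i) · (x_{k,j} - mean_j), with n-1 = 4:
  s[A,A] = ((-0.4)·(-0.4) + (0.6)·(0.6) + (-1.4)·(-1.4) + (1.6)·(1.6) + (-0.4)·(-0.4)) / 4 = 5.2/4 = 1.3
  s[A,B] = ((-0.4)·(0.4) + (0.6)·(2.4) + (-1.4)·(-2.6) + (1.6)·(1.4) + (-0.4)·(-1.6)) / 4 = 7.8/4 = 1.95
  s[B,B] = ((0.4)·(0.4) + (2.4)·(2.4) + (-2.6)·(-2.6) + (1.4)·(1.4) + (-1.6)·(-1.6)) / 4 = 17.2/4 = 4.3
  Sample standard deviations s_i = √(s[i,i]):
  s(A) = √(1.3) = 1.1402
  s(B) = √(4.3) = 2.0736

Step 3 — r_{ij} = s_{ij} / (s_i · s_j):
  r[A,A] = 1 (diagonal).
  r[A,B] = 1.95 / (1.1402 · 2.0736) = 1.95 / 2.3643 = 0.8248
  r[B,B] = 1 (diagonal).

R is symmetric with unit diagonal. Assembling:

R = [[1, 0.8248],
 [0.8248, 1]]


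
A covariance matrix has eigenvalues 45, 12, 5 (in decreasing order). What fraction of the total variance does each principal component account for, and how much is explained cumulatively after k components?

Step 1 — total variance = trace(Sigma) = Σ λ_i = 45 + 12 + 5 = 62.

Step 2 — fraction explained by component i = λ_i / Σ λ:
  PC1: 45/62 = 0.7258
  PC2: 12/62 = 0.1935
  PC3: 5/62 = 0.0806

Step 3 — cumulative fraction after k components = (λ_1 + ... + λ_k) / Σ λ:
  k = 1: 45/62 = 0.7258
  k = 2: (45 + 12)/62 = 57/62 = 0.9194
  k = 3: (45 + 12 + 5)/62 = 62/62 = 1

Summary (fraction, with percent):

explained: PC1 0.7258 (72.58%), PC2 0.1935 (19.35%), PC3 0.0806 (8.06%);  cumulative: 0.7258, 0.9194, 1


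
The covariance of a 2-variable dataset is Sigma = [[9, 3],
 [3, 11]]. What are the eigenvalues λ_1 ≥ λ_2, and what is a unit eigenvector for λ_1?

Step 1 — characteristic polynomial of 2×2 Sigma:
  det(Sigma - λI) = λ² - trace · λ + det = 0.
  trace = 9 + 11 = 20, det = 9·11 - (3)² = 90.
Step 2 — discriminant:
  Δ = trace² - 4·det = 400 - 360 = 40.
Step 3 — eigenvalues:
  λ = (trace ± √Δ)/2 = (20 ± 6.3246)/2,
  λ_1 = 13.1623,  λ_2 = 6.8377.

Step 4 — unit eigenvector for λ_1: solve (Sigma - λ_1 I)v = 0. First row:
  (9 - 13.1623)·v_x + (3)·v_y = 0, i.e. (-4.1623)·v_x + (3)·v_y = 0,
  so v ∝ (b, λ_1 - a) = (3, 4.1623) = u.
  ||u|| = √((3)² + (4.1623)²) = √(26.3246) ≈ 5.1307,
  v_1 = u/||u|| ≈ (0.5847, 0.8112) (||v_1|| = 1).

λ_1 = 13.1623,  λ_2 = 6.8377;  v_1 ≈ (0.5847, 0.8112)


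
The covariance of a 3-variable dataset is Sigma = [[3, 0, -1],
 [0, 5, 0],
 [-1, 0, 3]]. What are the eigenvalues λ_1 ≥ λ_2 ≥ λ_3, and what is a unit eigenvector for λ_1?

Step 1 — characteristic polynomial p(λ) = det(λI - Sigma) = λ³ - tr·λ² + c_1·λ - det, where tr = trace, c_1 = sum of the principal 2×2 minors, det = det(Sigma):
  tr = 3 + 5 + 3 = 11,
  c_1 = (3·5 - (0)²) + (3·3 - (-1)²) + (5·3 - (0)²) = 15 + 8 + 15 = 38,
  det = 3·(5·3 - (0)²) - (0)·((0)·3 - (0)·(-1)) + (-1)·((0)·(0) - 5·(-1)) = 3·(15) - (0)·(0) + (-1)·(5) = 40.
  So p(λ) = λ³ - 11λ² + 38λ - 40.
Step 2 — look for an integer root (rational root theorem: any rational root is an integer divisor of 40). Testing λ = 2:
  p(2) = 8 - 44 + 76 - 40 = 0  ✓
  Dividing out (λ - 2): p(λ) = (λ - 2)(λ² - 9λ + 20).
Step 3 — remaining eigenvalues from the quadratic λ² - 9λ + 20 = 0:
  Δ = 9² - 4·20 = 81 - 80 = 1,  λ = (9 ± √1)/2 = (9 ± 1)/2 = 5 or 4.
  Sorted: λ_1 = 5,  λ_2 = 4,  λ_3 = 2  (check: sum = 11 = tr ✓).

Step 4 — unit eigenvector for λ_1 = 5: v spans the null space of (Sigma - λ_1 I), whose rows are
  r_1 = (-2, 0, -1),  r_2 = (0, 0, 0),  r_3 = (-1, 0, -2).
  v is orthogonal to every row, so take v ∝ r_1 × r_3 = ((0)·(-2) - (-1)·(0), (-1)·(-1) - (-2)·(-2), (-2)·(0) - (0)·(-1)) = (0, -3, 0).
  Rescale (divide by 3; multiply by -1 so the first nonzero entry is positive): u = (0, 1, 0).
  ||u|| = √((0)² + (1)² + (0)²) = √(1) = 1,  v_1 = u/||u|| ≈ (0, 1, 0) (||v_1|| = 1).

λ_1 = 5,  λ_2 = 4,  λ_3 = 2;  v_1 ≈ (0, 1, 0)


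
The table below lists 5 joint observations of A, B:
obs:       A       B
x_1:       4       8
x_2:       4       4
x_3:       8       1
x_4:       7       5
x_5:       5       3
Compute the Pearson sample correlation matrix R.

Step 1 — column means:
  mean(A) = (4 + 4 + 8 + 7 + 5) / 5 = 28/5 = 5.6
  mean(B) = (8 + 4 + 1 + 5 + 3) / 5 = 21/5 = 4.2

Step 2 — sample variances and covariances s[i,j] = (1/(n-1)) · Σ_k (x_{k,i} - mean_i) · (x_{k,j} - mean_j), with n-1 = 4:
  s[A,A] = ((-1.6)·(-1.6) + (-1.6)·(-1.6) + (2.4)·(2.4) + (1.4)·(1.4) + (-0.6)·(-0.6)) / 4 = 13.2/4 = 3.3
  s[A,B] = ((-1.6)·(3.8) + (-1.6)·(-0.2) + (2.4)·(-3.2) + (1.4)·(0.8) + (-0.6)·(-1.2)) / 4 = -11.6/4 = -2.9
  s[B,B] = ((3.8)·(3.8) + (-0.2)·(-0.2) + (-3.2)·(-3.2) + (0.8)·(0.8) + (-1.2)·(-1.2)) / 4 = 26.8/4 = 6.7
  Sample standard deviations s_i = √(s[i,i]):
  s(A) = √(3.3) = 1.8166
  s(B) = √(6.7) = 2.5884

Step 3 — r_{ij} = s_{ij} / (s_i · s_j):
  r[A,A] = 1 (diagonal).
  r[A,B] = -2.9 / (1.8166 · 2.5884) = -2.9 / 4.7021 = -0.6167
  r[B,B] = 1 (diagonal).

R is symmetric with unit diagonal. Assembling:

R = [[1, -0.6167],
 [-0.6167, 1]]


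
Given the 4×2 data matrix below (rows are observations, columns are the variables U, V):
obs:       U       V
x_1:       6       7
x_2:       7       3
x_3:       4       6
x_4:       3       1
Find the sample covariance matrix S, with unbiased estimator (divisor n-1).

Step 1 — column means:
  mean(U) = (6 + 7 + 4 + 3) / 4 = 20/4 = 5
  mean(V) = (7 + 3 + 6 + 1) / 4 = 17/4 = 4.25

Step 2 — sample covariance S[i,j] = (1/(n-1)) · Σ_k (x_{k,i} - mean_i) · (x_{k,j} - mean_j), with n-1 = 3.
  S[U,U] = ((1)·(1) + (2)·(2) + (-1)·(-1) + (-2)·(-2)) / 3 = 10/3 = 3.3333
  S[U,V] = ((1)·(2.75) + (2)·(-1.25) + (-1)·(1.75) + (-2)·(-3.25)) / 3 = 5/3 = 1.6667
  S[V,V] = ((2.75)·(2.75) + (-1.25)·(-1.25) + (1.75)·(1.75) + (-3.25)·(-3.25)) / 3 = 22.75/3 = 7.5833

S is symmetric (S[j,i] = S[i,j]). Assembling:

S = [[3.3333, 1.6667],
 [1.6667, 7.5833]]


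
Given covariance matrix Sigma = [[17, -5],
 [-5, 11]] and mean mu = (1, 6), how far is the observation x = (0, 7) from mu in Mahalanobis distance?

Step 1 — centre the observation: (x - mu) = (-1, 1).

Step 2 — invert Sigma. det(Sigma) = 17·11 - (-5)² = 162.
  Sigma^{-1} = (1/det) · [[d, -b], [-b, a]] = [[0.0679, 0.0309],
 [0.0309, 0.1049]].

Step 3 — form the quadratic (x - mu)^T · Sigma^{-1} · (x - mu):
  Sigma^{-1} · (x - mu) = (-0.037, 0.0741).
  (x - mu)^T · [Sigma^{-1} · (x - mu)] = (-1)·(-0.037) + (1)·(0.0741) = 0.1111.

Step 4 — take square root: d = √(0.1111) ≈ 0.3333.

d(x, mu) = √(0.1111) ≈ 0.3333


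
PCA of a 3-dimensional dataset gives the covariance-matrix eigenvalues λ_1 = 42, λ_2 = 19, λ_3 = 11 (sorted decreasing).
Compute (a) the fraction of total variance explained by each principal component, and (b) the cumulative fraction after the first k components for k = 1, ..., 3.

Step 1 — total variance = trace(Sigma) = Σ λ_i = 42 + 19 + 11 = 72.

Step 2 — fraction explained by component i = λ_i / Σ λ:
  PC1: 42/72 = 0.5833
  PC2: 19/72 = 0.2639
  PC3: 11/72 = 0.1528

Step 3 — cumulative fraction after k components = (λ_1 + ... + λ_k) / Σ λ:
  k = 1: 42/72 = 0.5833
  k = 2: (42 + 19)/72 = 61/72 = 0.8472
  k = 3: (42 + 19 + 11)/72 = 72/72 = 1

Summary (fraction, with percent):

explained: PC1 0.5833 (58.33%), PC2 0.2639 (26.39%), PC3 0.1528 (15.28%);  cumulative: 0.5833, 0.8472, 1


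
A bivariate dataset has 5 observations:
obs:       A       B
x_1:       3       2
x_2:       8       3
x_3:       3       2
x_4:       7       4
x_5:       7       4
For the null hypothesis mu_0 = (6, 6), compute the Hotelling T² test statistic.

Step 1 — sample mean vector:
  mean(A) = (3 + 8 + 3 + 7 + 7) / 5 = 28/5 = 5.6
  mean(B) = (2 + 3 + 2 + 4 + 4) / 5 = 15/5 = 3
  x̄ = (5.6, 3),  deviation x̄ - mu_0 = (5.6, 3) - (6, 6) = (-0.4, -3).

Step 2 — sample covariance matrix, S[i,j] = (1/(n-1)) · Σ_k (x_{k,i} - mean_i) · (x_{k,j} - mean_j), divisor n-1 = 4:
  S[A,A] = ((-2.6)·(-2.6) + (2.4)·(2.4) + (-2.6)·(-2.6) + (1.4)·(1.4) + (1.4)·(1.4)) / 4 = 23.2/4 = 5.8
  S[A,B] = ((-2.6)·(-1) + (2.4)·(0) + (-2.6)·(-1) + (1.4)·(1) + (1.4)·(1)) / 4 = 8/4 = 2
  S[B,B] = ((-1)·(-1) + (0)·(0) + (-1)·(-1) + (1)·(1) + (1)·(1)) / 4 = 4/4 = 1
  S = [[5.8, 2],
 [2, 1]].

Step 3 — invert S. det(S) = 5.8·1 - (2)² = 1.8.
  S^{-1} = (1/det) · [[d, -b], [-b, a]] = [[0.5556, -1.1111],
 [-1.1111, 3.2222]].

Step 4 — quadratic form (x̄ - mu_0)^T · S^{-1} · (x̄ - mu_0):
  S^{-1} · (x̄ - mu_0) = (3.1111, -9.2222),
  (x̄ - mu_0)^T · [...] = (-0.4)·(3.1111) + (-3)·(-9.2222) = 26.4222.

Step 5 — scale by n: T² = 5 · 26.4222 = 132.1111.

T² ≈ 132.1111


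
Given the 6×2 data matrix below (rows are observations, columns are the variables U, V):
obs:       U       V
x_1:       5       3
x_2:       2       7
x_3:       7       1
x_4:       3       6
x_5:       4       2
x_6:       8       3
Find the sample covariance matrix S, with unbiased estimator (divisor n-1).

Step 1 — column means:
  mean(U) = (5 + 2 + 7 + 3 + 4 + 8) / 6 = 29/6 = 4.8333
  mean(V) = (3 + 7 + 1 + 6 + 2 + 3) / 6 = 22/6 = 3.6667

Step 2 — sample covariance S[i,j] = (1/(n-1)) · Σ_k (x_{k,i} - mean_i) · (x_{k,j} - mean_j), with n-1 = 5.
  S[U,U] = ((0.1667)·(0.1667) + (-2.8333)·(-2.8333) + (2.1667)·(2.1667) + (-1.8333)·(-1.8333) + (-0.8333)·(-0.8333) + (3.1667)·(3.1667)) / 5 = 26.8333/5 = 5.3667
  S[U,V] = ((0.1667)·(-0.6667) + (-2.8333)·(3.3333) + (2.1667)·(-2.6667) + (-1.8333)·(2.3333) + (-0.8333)·(-1.6667) + (3.1667)·(-0.6667)) / 5 = -20.3333/5 = -4.0667
  S[V,V] = ((-0.6667)·(-0.6667) + (3.3333)·(3.3333) + (-2.6667)·(-2.6667) + (2.3333)·(2.3333) + (-1.6667)·(-1.6667) + (-0.6667)·(-0.6667)) / 5 = 27.3333/5 = 5.4667

S is symmetric (S[j,i] = S[i,j]). Assembling:

S = [[5.3667, -4.0667],
 [-4.0667, 5.4667]]


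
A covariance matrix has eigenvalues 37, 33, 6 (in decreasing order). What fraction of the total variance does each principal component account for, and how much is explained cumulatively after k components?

Step 1 — total variance = trace(Sigma) = Σ λ_i = 37 + 33 + 6 = 76.

Step 2 — fraction explained by component i = λ_i / Σ λ:
  PC1: 37/76 = 0.4868
  PC2: 33/76 = 0.4342
  PC3: 6/76 = 0.0789

Step 3 — cumulative fraction after k components = (λ_1 + ... + λ_k) / Σ λ:
  k = 1: 37/76 = 0.4868
  k = 2: (37 + 33)/76 = 70/76 = 0.9211
  k = 3: (37 + 33 + 6)/76 = 76/76 = 1

Summary (fraction, with percent):

explained: PC1 0.4868 (48.68%), PC2 0.4342 (43.42%), PC3 0.0789 (7.89%);  cumulative: 0.4868, 0.9211, 1


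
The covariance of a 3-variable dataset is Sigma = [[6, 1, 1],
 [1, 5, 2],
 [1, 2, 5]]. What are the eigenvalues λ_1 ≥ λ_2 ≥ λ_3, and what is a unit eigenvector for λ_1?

Step 1 — characteristic polynomial p(λ) = det(λI - Sigma) = λ³ - tr·λ² + c_1·λ - det, where tr = trace, c_1 = sum of the principal 2×2 minors, det = det(Sigma):
  tr = 6 + 5 + 5 = 16,
  c_1 = (6·5 - (1)²) + (6·5 - (1)²) + (5·5 - (2)²) = 29 + 29 + 21 = 79,
  det = 6·(5·5 - (2)²) - (1)·((1)·5 - (2)·(1)) + (1)·((1)·(2) - 5·(1)) = 6·(21) - (1)·(3) + (1)·(-3) = 120.
  So p(λ) = λ³ - 16λ² + 79λ - 120.
Step 2 — look for an integer root (rational root theorem: any rational root is an integer divisor of 120). Testing λ = 3:
  p(3) = 27 - 144 + 237 - 120 = 0  ✓
  Dividing out (λ - 3): p(λ) = (λ - 3)(λ² - 13λ + 40).
Step 3 — remaining eigenvalues from the quadratic λ² - 13λ + 40 = 0:
  Δ = 13² - 4·40 = 169 - 160 = 9,  λ = (13 ± √9)/2 = (13 ± 3)/2 = 8 or 5.
  Sorted: λ_1 = 8,  λ_2 = 5,  λ_3 = 3  (check: sum = 16 = tr ✓).

Step 4 — unit eigenvector for λ_1 = 8: v spans the null space of (Sigma - λ_1 I), whose rows are
  r_1 = (-2, 1, 1),  r_2 = (1, -3, 2),  r_3 = (1, 2, -3).
  v is orthogonal to every row, so take v ∝ r_1 × r_2 = ((1)·(2) - (1)·(-3), (1)·(1) - (-2)·(2), (-2)·(-3) - (1)·(1)) = (5, 5, 5).
  Rescale (divide by 5): u = (1, 1, 1).
  ||u|| = √((1)² + (1)² + (1)²) = √(3) ≈ 1.7321,  v_1 = u/||u|| ≈ (0.5774, 0.5774, 0.5774) (||v_1|| = 1).

λ_1 = 8,  λ_2 = 5,  λ_3 = 3;  v_1 ≈ (0.5774, 0.5774, 0.5774)


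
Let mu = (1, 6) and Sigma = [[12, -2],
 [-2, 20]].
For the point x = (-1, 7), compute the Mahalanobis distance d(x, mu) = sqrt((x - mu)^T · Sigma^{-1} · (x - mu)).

Step 1 — centre the observation: (x - mu) = (-2, 1).

Step 2 — invert Sigma. det(Sigma) = 12·20 - (-2)² = 236.
  Sigma^{-1} = (1/det) · [[d, -b], [-b, a]] = [[0.0847, 0.0085],
 [0.0085, 0.0508]].

Step 3 — form the quadratic (x - mu)^T · Sigma^{-1} · (x - mu):
  Sigma^{-1} · (x - mu) = (-0.161, 0.0339).
  (x - mu)^T · [Sigma^{-1} · (x - mu)] = (-2)·(-0.161) + (1)·(0.0339) = 0.3559.

Step 4 — take square root: d = √(0.3559) ≈ 0.5966.

d(x, mu) = √(0.3559) ≈ 0.5966


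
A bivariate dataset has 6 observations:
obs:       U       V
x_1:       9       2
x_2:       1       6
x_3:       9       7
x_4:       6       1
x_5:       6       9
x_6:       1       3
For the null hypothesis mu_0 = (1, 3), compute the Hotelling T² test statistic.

Step 1 — sample mean vector:
  mean(U) = (9 + 1 + 9 + 6 + 6 + 1) / 6 = 32/6 = 5.3333
  mean(V) = (2 + 6 + 7 + 1 + 9 + 3) / 6 = 28/6 = 4.6667
  x̄ = (5.3333, 4.6667),  deviation x̄ - mu_0 = (5.3333, 4.6667) - (1, 3) = (4.3333, 1.6667).

Step 2 — sample covariance matrix, S[i,j] = (1/(n-1)) · Σ_k (x_{k,i} - mean_i) · (x_{k,j} - mean_j), divisor n-1 = 5:
  S[U,U] = ((3.6667)·(3.6667) + (-4.3333)·(-4.3333) + (3.6667)·(3.6667) + (0.6667)·(0.6667) + (0.6667)·(0.6667) + (-4.3333)·(-4.3333)) / 5 = 65.3333/5 = 13.0667
  S[U,V] = ((3.6667)·(-2.6667) + (-4.3333)·(1.3333) + (3.6667)·(2.3333) + (0.6667)·(-3.6667) + (0.6667)·(4.3333) + (-4.3333)·(-1.6667)) / 5 = 0.6667/5 = 0.1333
  S[V,V] = ((-2.6667)·(-2.6667) + (1.3333)·(1.3333) + (2.3333)·(2.3333) + (-3.6667)·(-3.6667) + (4.3333)·(4.3333) + (-1.6667)·(-1.6667)) / 5 = 49.3333/5 = 9.8667
  S = [[13.0667, 0.1333],
 [0.1333, 9.8667]].

Step 3 — invert S. det(S) = 13.0667·9.8667 - (0.1333)² = 128.9067.
  S^{-1} = (1/det) · [[d, -b], [-b, a]] = [[0.0765, -0.001],
 [-0.001, 0.1014]].

Step 4 — quadratic form (x̄ - mu_0)^T · S^{-1} · (x̄ - mu_0):
  S^{-1} · (x̄ - mu_0) = (0.33, 0.1645),
  (x̄ - mu_0)^T · [...] = (4.3333)·(0.33) + (1.6667)·(0.1645) = 1.7039.

Step 5 — scale by n: T² = 6 · 1.7039 = 10.2234.

T² ≈ 10.2234


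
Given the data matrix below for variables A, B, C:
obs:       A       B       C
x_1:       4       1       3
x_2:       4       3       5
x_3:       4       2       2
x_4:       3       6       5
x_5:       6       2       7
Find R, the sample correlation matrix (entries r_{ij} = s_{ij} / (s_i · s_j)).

Step 1 — column means:
  mean(A) = (4 + 4 + 4 + 3 + 6) / 5 = 21/5 = 4.2
  mean(B) = (1 + 3 + 2 + 6 + 2) / 5 = 14/5 = 2.8
  mean(C) = (3 + 5 + 2 + 5 + 7) / 5 = 22/5 = 4.4

Step 2 — sample variances and covariances s[i,j] = (1/(n-1)) · Σ_k (x_{k,i} - mean_i) · (x_{k,j} - mean_j), with n-1 = 4:
  s[A,A] = ((-0.2)·(-0.2) + (-0.2)·(-0.2) + (-0.2)·(-0.2) + (-1.2)·(-1.2) + (1.8)·(1.8)) / 4 = 4.8/4 = 1.2
  s[A,B] = ((-0.2)·(-1.8) + (-0.2)·(0.2) + (-0.2)·(-0.8) + (-1.2)·(3.2) + (1.8)·(-0.8)) / 4 = -4.8/4 = -1.2
  s[A,C] = ((-0.2)·(-1.4) + (-0.2)·(0.6) + (-0.2)·(-2.4) + (-1.2)·(0.6) + (1.8)·(2.6)) / 4 = 4.6/4 = 1.15
  s[B,B] = ((-1.8)·(-1.8) + (0.2)·(0.2) + (-0.8)·(-0.8) + (3.2)·(3.2) + (-0.8)·(-0.8)) / 4 = 14.8/4 = 3.7
  s[B,C] = ((-1.8)·(-1.4) + (0.2)·(0.6) + (-0.8)·(-2.4) + (3.2)·(0.6) + (-0.8)·(2.6)) / 4 = 4.4/4 = 1.1
  s[C,C] = ((-1.4)·(-1.4) + (0.6)·(0.6) + (-2.4)·(-2.4) + (0.6)·(0.6) + (2.6)·(2.6)) / 4 = 15.2/4 = 3.8
  Sample standard deviations s_i = √(s[i,i]):
  s(A) = √(1.2) = 1.0954
  s(B) = √(3.7) = 1.9235
  s(C) = √(3.8) = 1.9494

Step 3 — r_{ij} = s_{ij} / (s_i · s_j):
  r[A,A] = 1 (diagonal).
  r[A,B] = -1.2 / (1.0954 · 1.9235) = -1.2 / 2.1071 = -0.5695
  r[A,C] = 1.15 / (1.0954 · 1.9494) = 1.15 / 2.1354 = 0.5385
  r[B,B] = 1 (diagonal).
  r[B,C] = 1.1 / (1.9235 · 1.9494) = 1.1 / 3.7497 = 0.2934
  r[C,C] = 1 (diagonal).

R is symmetric with unit diagonal. Assembling:

R = [[1, -0.5695, 0.5385],
 [-0.5695, 1, 0.2934],
 [0.5385, 0.2934, 1]]


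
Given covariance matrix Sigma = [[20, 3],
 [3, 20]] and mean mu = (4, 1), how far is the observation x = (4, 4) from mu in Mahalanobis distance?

Step 1 — centre the observation: (x - mu) = (0, 3).

Step 2 — invert Sigma. det(Sigma) = 20·20 - (3)² = 391.
  Sigma^{-1} = (1/det) · [[d, -b], [-b, a]] = [[0.0512, -0.0077],
 [-0.0077, 0.0512]].

Step 3 — form the quadratic (x - mu)^T · Sigma^{-1} · (x - mu):
  Sigma^{-1} · (x - mu) = (-0.023, 0.1535).
  (x - mu)^T · [Sigma^{-1} · (x - mu)] = (0)·(-0.023) + (3)·(0.1535) = 0.4604.

Step 4 — take square root: d = √(0.4604) ≈ 0.6785.

d(x, mu) = √(0.4604) ≈ 0.6785


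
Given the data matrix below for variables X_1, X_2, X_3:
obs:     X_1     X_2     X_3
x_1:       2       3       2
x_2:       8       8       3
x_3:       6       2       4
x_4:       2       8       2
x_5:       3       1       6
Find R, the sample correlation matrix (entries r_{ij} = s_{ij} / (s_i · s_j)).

Step 1 — column means:
  mean(X_1) = (2 + 8 + 6 + 2 + 3) / 5 = 21/5 = 4.2
  mean(X_2) = (3 + 8 + 2 + 8 + 1) / 5 = 22/5 = 4.4
  mean(X_3) = (2 + 3 + 4 + 2 + 6) / 5 = 17/5 = 3.4

Step 2 — sample variances and covariances s[i,j] = (1/(n-1)) · Σ_k (x_{k,i} - mean_i) · (x_{k,j} - mean_j), with n-1 = 4:
  s[X_1,X_1] = ((-2.2)·(-2.2) + (3.8)·(3.8) + (1.8)·(1.8) + (-2.2)·(-2.2) + (-1.2)·(-1.2)) / 4 = 28.8/4 = 7.2
  s[X_1,X_2] = ((-2.2)·(-1.4) + (3.8)·(3.6) + (1.8)·(-2.4) + (-2.2)·(3.6) + (-1.2)·(-3.4)) / 4 = 8.6/4 = 2.15
  s[X_1,X_3] = ((-2.2)·(-1.4) + (3.8)·(-0.4) + (1.8)·(0.6) + (-2.2)·(-1.4) + (-1.2)·(2.6)) / 4 = 2.6/4 = 0.65
  s[X_2,X_2] = ((-1.4)·(-1.4) + (3.6)·(3.6) + (-2.4)·(-2.4) + (3.6)·(3.6) + (-3.4)·(-3.4)) / 4 = 45.2/4 = 11.3
  s[X_2,X_3] = ((-1.4)·(-1.4) + (3.6)·(-0.4) + (-2.4)·(0.6) + (3.6)·(-1.4) + (-3.4)·(2.6)) / 4 = -14.8/4 = -3.7
  s[X_3,X_3] = ((-1.4)·(-1.4) + (-0.4)·(-0.4) + (0.6)·(0.6) + (-1.4)·(-1.4) + (2.6)·(2.6)) / 4 = 11.2/4 = 2.8
  Sample standard deviations s_i = √(s[i,i]):
  s(X_1) = √(7.2) = 2.6833
  s(X_2) = √(11.3) = 3.3615
  s(X_3) = √(2.8) = 1.6733

Step 3 — r_{ij} = s_{ij} / (s_i · s_j):
  r[X_1,X_1] = 1 (diagonal).
  r[X_1,X_2] = 2.15 / (2.6833 · 3.3615) = 2.15 / 9.02 = 0.2384
  r[X_1,X_3] = 0.65 / (2.6833 · 1.6733) = 0.65 / 4.49 = 0.1448
  r[X_2,X_2] = 1 (diagonal).
  r[X_2,X_3] = -3.7 / (3.3615 · 1.6733) = -3.7 / 5.6249 = -0.6578
  r[X_3,X_3] = 1 (diagonal).

R is symmetric with unit diagonal. Assembling:

R = [[1, 0.2384, 0.1448],
 [0.2384, 1, -0.6578],
 [0.1448, -0.6578, 1]]


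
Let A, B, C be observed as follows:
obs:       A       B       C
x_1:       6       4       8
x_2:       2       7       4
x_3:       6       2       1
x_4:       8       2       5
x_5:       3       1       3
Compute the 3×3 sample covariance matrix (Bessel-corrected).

Step 1 — column means:
  mean(A) = (6 + 2 + 6 + 8 + 3) / 5 = 25/5 = 5
  mean(B) = (4 + 7 + 2 + 2 + 1) / 5 = 16/5 = 3.2
  mean(C) = (8 + 4 + 1 + 5 + 3) / 5 = 21/5 = 4.2

Step 2 — sample covariance S[i,j] = (1/(n-1)) · Σ_k (x_{k,i} - mean_i) · (x_{k,j} - mean_j), with n-1 = 4.
  S[A,A] = ((1)·(1) + (-3)·(-3) + (1)·(1) + (3)·(3) + (-2)·(-2)) / 4 = 24/4 = 6
  S[A,B] = ((1)·(0.8) + (-3)·(3.8) + (1)·(-1.2) + (3)·(-1.2) + (-2)·(-2.2)) / 4 = -11/4 = -2.75
  S[A,C] = ((1)·(3.8) + (-3)·(-0.2) + (1)·(-3.2) + (3)·(0.8) + (-2)·(-1.2)) / 4 = 6/4 = 1.5
  S[B,B] = ((0.8)·(0.8) + (3.8)·(3.8) + (-1.2)·(-1.2) + (-1.2)·(-1.2) + (-2.2)·(-2.2)) / 4 = 22.8/4 = 5.7
  S[B,C] = ((0.8)·(3.8) + (3.8)·(-0.2) + (-1.2)·(-3.2) + (-1.2)·(0.8) + (-2.2)·(-1.2)) / 4 = 7.8/4 = 1.95
  S[C,C] = ((3.8)·(3.8) + (-0.2)·(-0.2) + (-3.2)·(-3.2) + (0.8)·(0.8) + (-1.2)·(-1.2)) / 4 = 26.8/4 = 6.7

S is symmetric (S[j,i] = S[i,j]). Assembling:

S = [[6, -2.75, 1.5],
 [-2.75, 5.7, 1.95],
 [1.5, 1.95, 6.7]]


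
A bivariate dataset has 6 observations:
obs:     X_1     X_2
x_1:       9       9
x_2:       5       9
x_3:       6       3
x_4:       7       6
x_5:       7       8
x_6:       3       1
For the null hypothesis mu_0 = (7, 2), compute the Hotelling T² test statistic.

Step 1 — sample mean vector:
  mean(X_1) = (9 + 5 + 6 + 7 + 7 + 3) / 6 = 37/6 = 6.1667
  mean(X_2) = (9 + 9 + 3 + 6 + 8 + 1) / 6 = 36/6 = 6
  x̄ = (6.1667, 6),  deviation x̄ - mu_0 = (6.1667, 6) - (7, 2) = (-0.8333, 4).

Step 2 — sample covariance matrix, S[i,j] = (1/(n-1)) · Σ_k (x_{k,i} - mean_i) · (x_{k,j} - mean_j), divisor n-1 = 5:
  S[X_1,X_1] = ((2.8333)·(2.8333) + (-1.1667)·(-1.1667) + (-0.1667)·(-0.1667) + (0.8333)·(0.8333) + (0.8333)·(0.8333) + (-3.1667)·(-3.1667)) / 5 = 20.8333/5 = 4.1667
  S[X_1,X_2] = ((2.8333)·(3) + (-1.1667)·(3) + (-0.1667)·(-3) + (0.8333)·(0) + (0.8333)·(2) + (-3.1667)·(-5)) / 5 = 23/5 = 4.6
  S[X_2,X_2] = ((3)·(3) + (3)·(3) + (-3)·(-3) + (0)·(0) + (2)·(2) + (-5)·(-5)) / 5 = 56/5 = 11.2
  S = [[4.1667, 4.6],
 [4.6, 11.2]].

Step 3 — invert S. det(S) = 4.1667·11.2 - (4.6)² = 25.5067.
  S^{-1} = (1/det) · [[d, -b], [-b, a]] = [[0.4391, -0.1803],
 [-0.1803, 0.1634]].

Step 4 — quadratic form (x̄ - mu_0)^T · S^{-1} · (x̄ - mu_0):
  S^{-1} · (x̄ - mu_0) = (-1.0873, 0.8037),
  (x̄ - mu_0)^T · [...] = (-0.8333)·(-1.0873) + (4)·(0.8037) = 4.1209.

Step 5 — scale by n: T² = 6 · 4.1209 = 24.7256.

T² ≈ 24.7256


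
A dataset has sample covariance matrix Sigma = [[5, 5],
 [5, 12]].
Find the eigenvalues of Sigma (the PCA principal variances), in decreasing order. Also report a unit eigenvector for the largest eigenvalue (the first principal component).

Step 1 — characteristic polynomial of 2×2 Sigma:
  det(Sigma - λI) = λ² - trace · λ + det = 0.
  trace = 5 + 12 = 17, det = 5·12 - (5)² = 35.
Step 2 — discriminant:
  Δ = trace² - 4·det = 289 - 140 = 149.
Step 3 — eigenvalues:
  λ = (trace ± √Δ)/2 = (17 ± 12.2066)/2,
  λ_1 = 14.6033,  λ_2 = 2.3967.

Step 4 — unit eigenvector for λ_1: solve (Sigma - λ_1 I)v = 0. First row:
  (5 - 14.6033)·v_x + (5)·v_y = 0, i.e. (-9.6033)·v_x + (5)·v_y = 0,
  so v ∝ (b, λ_1 - a) = (5, 9.6033) = u.
  ||u|| = √((5)² + (9.6033)²) = √(117.2229) ≈ 10.827,
  v_1 = u/||u|| ≈ (0.4618, 0.887) (||v_1|| = 1).

λ_1 = 14.6033,  λ_2 = 2.3967;  v_1 ≈ (0.4618, 0.887)


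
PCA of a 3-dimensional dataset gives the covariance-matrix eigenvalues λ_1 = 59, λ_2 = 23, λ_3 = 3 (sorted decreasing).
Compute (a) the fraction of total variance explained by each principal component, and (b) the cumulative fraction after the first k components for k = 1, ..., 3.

Step 1 — total variance = trace(Sigma) = Σ λ_i = 59 + 23 + 3 = 85.

Step 2 — fraction explained by component i = λ_i / Σ λ:
  PC1: 59/85 = 0.6941
  PC2: 23/85 = 0.2706
  PC3: 3/85 = 0.0353

Step 3 — cumulative fraction after k components = (λ_1 + ... + λ_k) / Σ λ:
  k = 1: 59/85 = 0.6941
  k = 2: (59 + 23)/85 = 82/85 = 0.9647
  k = 3: (59 + 23 + 3)/85 = 85/85 = 1

Summary (fraction, with percent):

explained: PC1 0.6941 (69.41%), PC2 0.2706 (27.06%), PC3 0.0353 (3.53%);  cumulative: 0.6941, 0.9647, 1


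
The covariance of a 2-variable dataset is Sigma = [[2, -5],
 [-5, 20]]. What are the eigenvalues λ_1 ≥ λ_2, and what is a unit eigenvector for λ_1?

Step 1 — characteristic polynomial of 2×2 Sigma:
  det(Sigma - λI) = λ² - trace · λ + det = 0.
  trace = 2 + 20 = 22, det = 2·20 - (-5)² = 15.
Step 2 — discriminant:
  Δ = trace² - 4·det = 484 - 60 = 424.
Step 3 — eigenvalues:
  λ = (trace ± √Δ)/2 = (22 ± 20.5913)/2,
  λ_1 = 21.2956,  λ_2 = 0.7044.

Step 4 — unit eigenvector for λ_1: solve (Sigma - λ_1 I)v = 0. First row:
  (2 - 21.2956)·v_x + (-5)·v_y = 0, i.e. (-19.2956)·v_x + (-5)·v_y = 0,
  so v ∝ (b, λ_1 - a) = (-5, 19.2956); multiply by -1 so the first entry is positive: u = (5, -19.2956).
  ||u|| = √((5)² + (-19.2956)²) = √(397.3213) ≈ 19.9329,
  v_1 = u/||u|| ≈ (0.2508, -0.968) (||v_1|| = 1).

λ_1 = 21.2956,  λ_2 = 0.7044;  v_1 ≈ (0.2508, -0.968)


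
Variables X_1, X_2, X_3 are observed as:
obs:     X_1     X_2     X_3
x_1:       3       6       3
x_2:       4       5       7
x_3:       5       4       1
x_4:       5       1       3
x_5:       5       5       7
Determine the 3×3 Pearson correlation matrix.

Step 1 — column means:
  mean(X_1) = (3 + 4 + 5 + 5 + 5) / 5 = 22/5 = 4.4
  mean(X_2) = (6 + 5 + 4 + 1 + 5) / 5 = 21/5 = 4.2
  mean(X_3) = (3 + 7 + 1 + 3 + 7) / 5 = 21/5 = 4.2

Step 2 — sample variances and covariances s[i,j] = (1/(n-1)) · Σ_k (x_{k,i} - mean_i) · (x_{k,j} - mean_j), with n-1 = 4:
  s[X_1,X_1] = ((-1.4)·(-1.4) + (-0.4)·(-0.4) + (0.6)·(0.6) + (0.6)·(0.6) + (0.6)·(0.6)) / 4 = 3.2/4 = 0.8
  s[X_1,X_2] = ((-1.4)·(1.8) + (-0.4)·(0.8) + (0.6)·(-0.2) + (0.6)·(-3.2) + (0.6)·(0.8)) / 4 = -4.4/4 = -1.1
  s[X_1,X_3] = ((-1.4)·(-1.2) + (-0.4)·(2.8) + (0.6)·(-3.2) + (0.6)·(-1.2) + (0.6)·(2.8)) / 4 = -0.4/4 = -0.1
  s[X_2,X_2] = ((1.8)·(1.8) + (0.8)·(0.8) + (-0.2)·(-0.2) + (-3.2)·(-3.2) + (0.8)·(0.8)) / 4 = 14.8/4 = 3.7
  s[X_2,X_3] = ((1.8)·(-1.2) + (0.8)·(2.8) + (-0.2)·(-3.2) + (-3.2)·(-1.2) + (0.8)·(2.8)) / 4 = 6.8/4 = 1.7
  s[X_3,X_3] = ((-1.2)·(-1.2) + (2.8)·(2.8) + (-3.2)·(-3.2) + (-1.2)·(-1.2) + (2.8)·(2.8)) / 4 = 28.8/4 = 7.2
  Sample standard deviations s_i = √(s[i,i]):
  s(X_1) = √(0.8) = 0.8944
  s(X_2) = √(3.7) = 1.9235
  s(X_3) = √(7.2) = 2.6833

Step 3 — r_{ij} = s_{ij} / (s_i · s_j):
  r[X_1,X_1] = 1 (diagonal).
  r[X_1,X_2] = -1.1 / (0.8944 · 1.9235) = -1.1 / 1.7205 = -0.6394
  r[X_1,X_3] = -0.1 / (0.8944 · 2.6833) = -0.1 / 2.4 = -0.0417
  r[X_2,X_2] = 1 (diagonal).
  r[X_2,X_3] = 1.7 / (1.9235 · 2.6833) = 1.7 / 5.1614 = 0.3294
  r[X_3,X_3] = 1 (diagonal).

R is symmetric with unit diagonal. Assembling:

R = [[1, -0.6394, -0.0417],
 [-0.6394, 1, 0.3294],
 [-0.0417, 0.3294, 1]]


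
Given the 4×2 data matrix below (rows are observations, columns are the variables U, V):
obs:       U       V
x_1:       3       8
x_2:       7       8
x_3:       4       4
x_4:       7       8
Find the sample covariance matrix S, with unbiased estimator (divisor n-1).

Step 1 — column means:
  mean(U) = (3 + 7 + 4 + 7) / 4 = 21/4 = 5.25
  mean(V) = (8 + 8 + 4 + 8) / 4 = 28/4 = 7

Step 2 — sample covariance S[i,j] = (1/(n-1)) · Σ_k (x_{k,i} - mean_i) · (x_{k,j} - mean_j), with n-1 = 3.
  S[U,U] = ((-2.25)·(-2.25) + (1.75)·(1.75) + (-1.25)·(-1.25) + (1.75)·(1.75)) / 3 = 12.75/3 = 4.25
  S[U,V] = ((-2.25)·(1) + (1.75)·(1) + (-1.25)·(-3) + (1.75)·(1)) / 3 = 5/3 = 1.6667
  S[V,V] = ((1)·(1) + (1)·(1) + (-3)·(-3) + (1)·(1)) / 3 = 12/3 = 4

S is symmetric (S[j,i] = S[i,j]). Assembling:

S = [[4.25, 1.6667],
 [1.6667, 4]]


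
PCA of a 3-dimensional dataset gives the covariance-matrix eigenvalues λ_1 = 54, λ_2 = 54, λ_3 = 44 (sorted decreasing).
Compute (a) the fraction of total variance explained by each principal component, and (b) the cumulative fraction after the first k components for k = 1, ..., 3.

Step 1 — total variance = trace(Sigma) = Σ λ_i = 54 + 54 + 44 = 152.

Step 2 — fraction explained by component i = λ_i / Σ λ:
  PC1: 54/152 = 0.3553
  PC2: 54/152 = 0.3553
  PC3: 44/152 = 0.2895

Step 3 — cumulative fraction after k components = (λ_1 + ... + λ_k) / Σ λ:
  k = 1: 54/152 = 0.3553
  k = 2: (54 + 54)/152 = 108/152 = 0.7105
  k = 3: (54 + 54 + 44)/152 = 152/152 = 1

Summary (fraction, with percent):

explained: PC1 0.3553 (35.53%), PC2 0.3553 (35.53%), PC3 0.2895 (28.95%);  cumulative: 0.3553, 0.7105, 1


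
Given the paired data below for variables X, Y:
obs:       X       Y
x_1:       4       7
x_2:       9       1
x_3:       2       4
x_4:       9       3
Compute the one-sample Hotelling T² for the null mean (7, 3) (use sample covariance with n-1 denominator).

Step 1 — sample mean vector:
  mean(X) = (4 + 9 + 2 + 9) / 4 = 24/4 = 6
  mean(Y) = (7 + 1 + 4 + 3) / 4 = 15/4 = 3.75
  x̄ = (6, 3.75),  deviation x̄ - mu_0 = (6, 3.75) - (7, 3) = (-1, 0.75).

Step 2 — sample covariance matrix, S[i,j] = (1/(n-1)) · Σ_k (x_{k,i} - mean_i) · (x_{k,j} - mean_j), divisor n-1 = 3:
  S[X,X] = ((-2)·(-2) + (3)·(3) + (-4)·(-4) + (3)·(3)) / 3 = 38/3 = 12.6667
  S[X,Y] = ((-2)·(3.25) + (3)·(-2.75) + (-4)·(0.25) + (3)·(-0.75)) / 3 = -18/3 = -6
  S[Y,Y] = ((3.25)·(3.25) + (-2.75)·(-2.75) + (0.25)·(0.25) + (-0.75)·(-0.75)) / 3 = 18.75/3 = 6.25
  S = [[12.6667, -6],
 [-6, 6.25]].

Step 3 — invert S. det(S) = 12.6667·6.25 - (-6)² = 43.1667.
  S^{-1} = (1/det) · [[d, -b], [-b, a]] = [[0.1448, 0.139],
 [0.139, 0.2934]].

Step 4 — quadratic form (x̄ - mu_0)^T · S^{-1} · (x̄ - mu_0):
  S^{-1} · (x̄ - mu_0) = (-0.0405, 0.0811),
  (x̄ - mu_0)^T · [...] = (-1)·(-0.0405) + (0.75)·(0.0811) = 0.1014.

Step 5 — scale by n: T² = 4 · 0.1014 = 0.4054.

T² ≈ 0.4054


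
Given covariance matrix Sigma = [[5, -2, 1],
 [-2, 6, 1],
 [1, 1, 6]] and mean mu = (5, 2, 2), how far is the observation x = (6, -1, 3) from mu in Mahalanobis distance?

Step 1 — centre the observation: (x - mu) = (1, -3, 1).

Step 2 — invert Sigma (cofactor / det for 3×3, or solve directly):
  Sigma^{-1} = [[0.2482, 0.0922, -0.0567],
 [0.0922, 0.2057, -0.0496],
 [-0.0567, -0.0496, 0.1844]].

Step 3 — form the quadratic (x - mu)^T · Sigma^{-1} · (x - mu):
  Sigma^{-1} · (x - mu) = (-0.0851, -0.5745, 0.2766).
  (x - mu)^T · [Sigma^{-1} · (x - mu)] = (1)·(-0.0851) + (-3)·(-0.5745) + (1)·(0.2766) = 1.9149.

Step 4 — take square root: d = √(1.9149) ≈ 1.3838.

d(x, mu) = √(1.9149) ≈ 1.3838


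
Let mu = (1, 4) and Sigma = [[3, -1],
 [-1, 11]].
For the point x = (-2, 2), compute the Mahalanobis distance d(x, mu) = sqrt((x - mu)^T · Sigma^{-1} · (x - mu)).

Step 1 — centre the observation: (x - mu) = (-3, -2).

Step 2 — invert Sigma. det(Sigma) = 3·11 - (-1)² = 32.
  Sigma^{-1} = (1/det) · [[d, -b], [-b, a]] = [[0.3438, 0.0312],
 [0.0312, 0.0938]].

Step 3 — form the quadratic (x - mu)^T · Sigma^{-1} · (x - mu):
  Sigma^{-1} · (x - mu) = (-1.0938, -0.2812).
  (x - mu)^T · [Sigma^{-1} · (x - mu)] = (-3)·(-1.0938) + (-2)·(-0.2812) = 3.8438.

Step 4 — take square root: d = √(3.8438) ≈ 1.9605.

d(x, mu) = √(3.8438) ≈ 1.9605


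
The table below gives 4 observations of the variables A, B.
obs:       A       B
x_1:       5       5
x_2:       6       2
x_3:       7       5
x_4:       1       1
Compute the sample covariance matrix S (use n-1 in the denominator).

Step 1 — column means:
  mean(A) = (5 + 6 + 7 + 1) / 4 = 19/4 = 4.75
  mean(B) = (5 + 2 + 5 + 1) / 4 = 13/4 = 3.25

Step 2 — sample covariance S[i,j] = (1/(n-1)) · Σ_k (x_{k,i} - mean_i) · (x_{k,j} - mean_j), with n-1 = 3.
  S[A,A] = ((0.25)·(0.25) + (1.25)·(1.25) + (2.25)·(2.25) + (-3.75)·(-3.75)) / 3 = 20.75/3 = 6.9167
  S[A,B] = ((0.25)·(1.75) + (1.25)·(-1.25) + (2.25)·(1.75) + (-3.75)·(-2.25)) / 3 = 11.25/3 = 3.75
  S[B,B] = ((1.75)·(1.75) + (-1.25)·(-1.25) + (1.75)·(1.75) + (-2.25)·(-2.25)) / 3 = 12.75/3 = 4.25

S is symmetric (S[j,i] = S[i,j]). Assembling:

S = [[6.9167, 3.75],
 [3.75, 4.25]]


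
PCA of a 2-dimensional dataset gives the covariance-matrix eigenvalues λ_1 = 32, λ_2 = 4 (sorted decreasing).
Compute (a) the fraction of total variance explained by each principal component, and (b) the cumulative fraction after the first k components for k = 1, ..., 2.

Step 1 — total variance = trace(Sigma) = Σ λ_i = 32 + 4 = 36.

Step 2 — fraction explained by component i = λ_i / Σ λ:
  PC1: 32/36 = 0.8889
  PC2: 4/36 = 0.1111

Step 3 — cumulative fraction after k components = (λ_1 + ... + λ_k) / Σ λ:
  k = 1: 32/36 = 0.8889
  k = 2: (32 + 4)/36 = 36/36 = 1

Summary (fraction, with percent):

explained: PC1 0.8889 (88.89%), PC2 0.1111 (11.11%);  cumulative: 0.8889, 1


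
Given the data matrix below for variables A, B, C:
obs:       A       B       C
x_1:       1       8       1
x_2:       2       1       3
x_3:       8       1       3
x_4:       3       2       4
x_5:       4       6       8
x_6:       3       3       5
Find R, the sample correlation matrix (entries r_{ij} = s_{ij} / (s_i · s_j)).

Step 1 — column means:
  mean(A) = (1 + 2 + 8 + 3 + 4 + 3) / 6 = 21/6 = 3.5
  mean(B) = (8 + 1 + 1 + 2 + 6 + 3) / 6 = 21/6 = 3.5
  mean(C) = (1 + 3 + 3 + 4 + 8 + 5) / 6 = 24/6 = 4

Step 2 — sample variances and covariances s[i,j] = (1/(n-1)) · Σ_k (x_{k,i} - mean_i) · (x_{k,j} - mean_j), with n-1 = 5:
  s[A,A] = ((-2.5)·(-2.5) + (-1.5)·(-1.5) + (4.5)·(4.5) + (-0.5)·(-0.5) + (0.5)·(0.5) + (-0.5)·(-0.5)) / 5 = 29.5/5 = 5.9
  s[A,B] = ((-2.5)·(4.5) + (-1.5)·(-2.5) + (4.5)·(-2.5) + (-0.5)·(-1.5) + (0.5)·(2.5) + (-0.5)·(-0.5)) / 5 = -16.5/5 = -3.3
  s[A,C] = ((-2.5)·(-3) + (-1.5)·(-1) + (4.5)·(-1) + (-0.5)·(0) + (0.5)·(4) + (-0.5)·(1)) / 5 = 6/5 = 1.2
  s[B,B] = ((4.5)·(4.5) + (-2.5)·(-2.5) + (-2.5)·(-2.5) + (-1.5)·(-1.5) + (2.5)·(2.5) + (-0.5)·(-0.5)) / 5 = 41.5/5 = 8.3
  s[B,C] = ((4.5)·(-3) + (-2.5)·(-1) + (-2.5)·(-1) + (-1.5)·(0) + (2.5)·(4) + (-0.5)·(1)) / 5 = 1/5 = 0.2
  s[C,C] = ((-3)·(-3) + (-1)·(-1) + (-1)·(-1) + (0)·(0) + (4)·(4) + (1)·(1)) / 5 = 28/5 = 5.6
  Sample standard deviations s_i = √(s[i,i]):
  s(A) = √(5.9) = 2.429
  s(B) = √(8.3) = 2.881
  s(C) = √(5.6) = 2.3664

Step 3 — r_{ij} = s_{ij} / (s_i · s_j):
  r[A,A] = 1 (diagonal).
  r[A,B] = -3.3 / (2.429 · 2.881) = -3.3 / 6.9979 = -0.4716
  r[A,C] = 1.2 / (2.429 · 2.3664) = 1.2 / 5.748 = 0.2088
  r[B,B] = 1 (diagonal).
  r[B,C] = 0.2 / (2.881 · 2.3664) = 0.2 / 6.8176 = 0.0293
  r[C,C] = 1 (diagonal).

R is symmetric with unit diagonal. Assembling:

R = [[1, -0.4716, 0.2088],
 [-0.4716, 1, 0.0293],
 [0.2088, 0.0293, 1]]


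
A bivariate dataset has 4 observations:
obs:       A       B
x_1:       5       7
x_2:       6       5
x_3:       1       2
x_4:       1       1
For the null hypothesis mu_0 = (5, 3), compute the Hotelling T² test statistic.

Step 1 — sample mean vector:
  mean(A) = (5 + 6 + 1 + 1) / 4 = 13/4 = 3.25
  mean(B) = (7 + 5 + 2 + 1) / 4 = 15/4 = 3.75
  x̄ = (3.25, 3.75),  deviation x̄ - mu_0 = (3.25, 3.75) - (5, 3) = (-1.75, 0.75).

Step 2 — sample covariance matrix, S[i,j] = (1/(n-1)) · Σ_k (x_{k,i} - mean_i) · (x_{k,j} - mean_j), divisor n-1 = 3:
  S[A,A] = ((1.75)·(1.75) + (2.75)·(2.75) + (-2.25)·(-2.25) + (-2.25)·(-2.25)) / 3 = 20.75/3 = 6.9167
  S[A,B] = ((1.75)·(3.25) + (2.75)·(1.25) + (-2.25)·(-1.75) + (-2.25)·(-2.75)) / 3 = 19.25/3 = 6.4167
  S[B,B] = ((3.25)·(3.25) + (1.25)·(1.25) + (-1.75)·(-1.75) + (-2.75)·(-2.75)) / 3 = 22.75/3 = 7.5833
  S = [[6.9167, 6.4167],
 [6.4167, 7.5833]].

Step 3 — invert S. det(S) = 6.9167·7.5833 - (6.4167)² = 11.2778.
  S^{-1} = (1/det) · [[d, -b], [-b, a]] = [[0.6724, -0.569],
 [-0.569, 0.6133]].

Step 4 — quadratic form (x̄ - mu_0)^T · S^{-1} · (x̄ - mu_0):
  S^{-1} · (x̄ - mu_0) = (-1.6034, 1.4557),
  (x̄ - mu_0)^T · [...] = (-1.75)·(-1.6034) + (0.75)·(1.4557) = 3.8978.

Step 5 — scale by n: T² = 4 · 3.8978 = 15.5911.

T² ≈ 15.5911
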